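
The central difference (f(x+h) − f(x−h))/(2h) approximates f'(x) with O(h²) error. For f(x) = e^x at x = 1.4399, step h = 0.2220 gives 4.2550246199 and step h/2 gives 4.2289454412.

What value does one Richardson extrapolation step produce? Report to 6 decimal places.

Method order is 2; weight 2^2 = 4.
Top: 4(4.2289454412) − (4.2550246199) = 12.6607571449
Extrapolated: 12.6607571449 / 3 = 4.2202523816
Gap between inputs: 2.608e-02; correction applied: −0.0086930596.

4.220252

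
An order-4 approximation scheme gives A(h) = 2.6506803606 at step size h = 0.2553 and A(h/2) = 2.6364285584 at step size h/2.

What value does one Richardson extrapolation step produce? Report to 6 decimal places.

With r = 4 the leading error scales as h^4, so the weight is 2^4 = 16.
A(h/2) − A(h) = 2.6364285584 − 2.6506803606 = -0.0142518022
Divide by 2^4 − 1 = 15: (-0.0142518022)/15 = -0.0009501201
R = A(h/2) + (A(h/2) − A(h))/15 = 2.6364285584 − 0.0009501201 = 2.6354784383

2.635478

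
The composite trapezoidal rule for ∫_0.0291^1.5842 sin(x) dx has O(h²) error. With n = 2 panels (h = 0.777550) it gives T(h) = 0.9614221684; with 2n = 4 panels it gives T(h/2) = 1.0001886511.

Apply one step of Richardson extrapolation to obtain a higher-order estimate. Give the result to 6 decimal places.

Order 2 gives 2^r = 4 and 2^r − 1 = 3.
4×1.0001886511 − 0.9614221684 = 3.0393324360
Extrapolated: 3.0393324360 / 3 = 1.0131108120

1.013111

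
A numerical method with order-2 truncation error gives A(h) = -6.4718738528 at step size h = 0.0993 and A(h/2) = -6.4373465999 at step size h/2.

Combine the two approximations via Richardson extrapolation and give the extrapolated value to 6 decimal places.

-6.425838

With r = 2 the leading error scales as h^2, so the weight is 2^2 = 4.
Top: 4(-6.4373465999) − (-6.4718738528) = -19.2775125468
Denominator 4 − 1 = 3.
(4 × (-6.4373465999) − (-6.4718738528))/(4 − 1) = -6.4258375156
Gap between inputs: 3.453e-02; correction applied: +0.0115090843.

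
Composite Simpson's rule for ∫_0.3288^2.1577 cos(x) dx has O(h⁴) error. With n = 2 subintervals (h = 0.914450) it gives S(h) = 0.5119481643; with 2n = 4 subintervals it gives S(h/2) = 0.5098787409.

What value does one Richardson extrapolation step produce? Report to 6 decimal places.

0.509741

Leading term ∝ h^4; use weight 16 = 2^4.
16·0.5098787409 − 0.5119481643 = 7.6461116901
Divide by 2^4 − 1 = 15.
Extrapolated: 7.6461116901 / 15 = 0.5097407793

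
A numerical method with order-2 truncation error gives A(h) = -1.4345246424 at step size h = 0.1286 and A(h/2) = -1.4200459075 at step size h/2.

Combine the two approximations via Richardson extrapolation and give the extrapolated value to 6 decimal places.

Leading term ∝ h^2; use weight 4 = 2^2.
Difference of the inputs: -1.4200459075 − (-1.4345246424) = 0.0144787349
Correction (A(h/2) − A(h))/(4 − 1) = 0.0144787349/3 = 0.0048262450
R = -1.4200459075 + 0.0048262450 = -1.4152196625

-1.415220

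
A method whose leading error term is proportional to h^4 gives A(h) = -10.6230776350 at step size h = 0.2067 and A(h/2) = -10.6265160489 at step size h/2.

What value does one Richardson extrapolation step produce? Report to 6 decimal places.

-10.626745

The method has order 4: 2^4 = 16.
16 × (-10.6265160489) = -170.0242567824; subtract (-10.6230776350) → -159.4011791474
Denominator 16 − 1 = 15.
Extrapolated: (-159.4011791474) / 15 = -10.6267452765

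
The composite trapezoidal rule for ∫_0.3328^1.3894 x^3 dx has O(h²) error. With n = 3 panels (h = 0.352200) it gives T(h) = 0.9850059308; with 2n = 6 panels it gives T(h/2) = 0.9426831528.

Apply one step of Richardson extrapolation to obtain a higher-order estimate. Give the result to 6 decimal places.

0.928576

The method has order 2: 2^2 = 4.
Weighted: 3.7707326112 − 0.9850059308 = 2.7857266804
Divide by 2^2 − 1 = 3.
Result: 0.9285755601
Correction |R − A(h/2)| = 1.411e-02; gap |A(h/2) − A(h)| = 4.232e-02.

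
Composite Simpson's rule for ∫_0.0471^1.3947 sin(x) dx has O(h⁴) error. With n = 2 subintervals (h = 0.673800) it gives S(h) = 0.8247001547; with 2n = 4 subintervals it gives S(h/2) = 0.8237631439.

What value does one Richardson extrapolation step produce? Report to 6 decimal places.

0.823701

Leading term ∝ h^4; use weight 16 = 2^4.
Weighted: 13.1802103024 − 0.8247001547 = 12.3555101477
(16*0.8237631439 − 0.8247001547)/(16 − 1) = 0.8237006765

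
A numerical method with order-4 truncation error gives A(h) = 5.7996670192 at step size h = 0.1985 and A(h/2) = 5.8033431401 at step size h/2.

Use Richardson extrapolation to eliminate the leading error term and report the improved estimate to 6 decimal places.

Leading term ∝ h^4; use weight 16 = 2^4.
16*5.8033431401 = 92.8534902416; subtract 5.7996670192 → 87.0538232224
Extrapolated: 87.0538232224 / 15 = 5.8035882148

5.803588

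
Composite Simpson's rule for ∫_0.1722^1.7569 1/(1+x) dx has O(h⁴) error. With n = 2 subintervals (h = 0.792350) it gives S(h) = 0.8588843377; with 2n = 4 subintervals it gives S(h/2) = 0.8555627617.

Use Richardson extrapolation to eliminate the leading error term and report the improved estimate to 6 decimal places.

Method order is 4; weight 2^4 = 16.
Top: 16(0.8555627617) − (0.8588843377) = 12.8301198495
Denominator 16 − 1 = 15.
So the Richardson estimate is 0.8553413233.
Gap between inputs: 3.322e-03; correction applied: −0.0002214384.

0.855341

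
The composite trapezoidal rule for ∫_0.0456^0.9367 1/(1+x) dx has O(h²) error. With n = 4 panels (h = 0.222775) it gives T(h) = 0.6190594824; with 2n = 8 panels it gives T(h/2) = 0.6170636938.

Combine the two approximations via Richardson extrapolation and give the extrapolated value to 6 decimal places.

r = 2, so 2^r = 4.
Numerator 4·A(h/2) − A(h) = 4·0.6170636938 − 0.6190594824 = 1.8491952928
Divide by 2^2 − 1 = 3.
Extrapolated: 1.8491952928 / 3 = 0.6163984309
Gap between inputs: 1.996e-03; correction applied: −0.0006652629.

0.616398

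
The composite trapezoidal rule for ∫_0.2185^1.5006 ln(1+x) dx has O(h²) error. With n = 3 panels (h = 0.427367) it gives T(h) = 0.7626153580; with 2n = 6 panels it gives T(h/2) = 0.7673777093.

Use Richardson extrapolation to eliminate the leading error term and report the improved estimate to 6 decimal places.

Method order is 2; weight 2^2 = 4.
Difference of the inputs: 0.7673777093 − 0.7626153580 = 0.0047623513
Correction (A(h/2) − A(h))/(4 − 1) = 0.0047623513/3 = 0.0015874504
R = A(h/2) + (A(h/2) − A(h))/3 = 0.7673777093 + 0.0015874504 = 0.7689651597

0.768965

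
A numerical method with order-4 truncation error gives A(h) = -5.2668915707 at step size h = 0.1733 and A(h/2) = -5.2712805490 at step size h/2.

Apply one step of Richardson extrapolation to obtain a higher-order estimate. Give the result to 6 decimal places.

-5.271573

Order 4 gives 2^r = 16 and 2^r − 1 = 15.
Weighted: (-84.3404887840) − (-5.2668915707) = -79.0735972133
Extrapolated: (-79.0735972133) / 15 = -5.2715731476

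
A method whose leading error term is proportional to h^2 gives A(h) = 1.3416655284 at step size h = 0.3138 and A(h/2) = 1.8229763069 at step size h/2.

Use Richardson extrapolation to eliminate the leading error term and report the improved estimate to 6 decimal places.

1.983413

The method has order 2: 2^2 = 4.
Top: 4(1.8229763069) − (1.3416655284) = 5.9502396992
Extrapolated: 5.9502396992 / 3 = 1.9834132331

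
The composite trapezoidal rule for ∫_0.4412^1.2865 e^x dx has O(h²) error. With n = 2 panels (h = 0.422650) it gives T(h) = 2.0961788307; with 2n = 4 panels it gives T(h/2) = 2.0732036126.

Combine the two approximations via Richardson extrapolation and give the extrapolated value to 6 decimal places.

2.065545

Method order is 2; weight 2^2 = 4.
Numerator 4*A(h/2) − A(h) = 4*2.0732036126 − 2.0961788307 = 6.1966356197
R = 6.1966356197/3 = 2.0655452066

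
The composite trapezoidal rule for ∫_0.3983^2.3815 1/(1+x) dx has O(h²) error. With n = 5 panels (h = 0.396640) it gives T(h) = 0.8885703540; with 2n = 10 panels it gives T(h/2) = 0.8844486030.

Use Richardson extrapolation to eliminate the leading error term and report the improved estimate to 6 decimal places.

0.883075

Error is O(h^2); halving h shrinks it by 2^2 = 4.
4 × 0.8844486030 = 3.5377944120; 3.5377944120 − 0.8885703540 = 2.6492240580
Denominator 4 − 1 = 3.
R = 2.6492240580/3 = 0.8830746860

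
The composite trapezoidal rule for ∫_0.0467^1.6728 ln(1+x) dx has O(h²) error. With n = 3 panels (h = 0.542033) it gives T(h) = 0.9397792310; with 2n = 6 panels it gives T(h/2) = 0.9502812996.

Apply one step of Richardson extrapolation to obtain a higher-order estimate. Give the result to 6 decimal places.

0.953782

Error is O(h^2); halving h shrinks it by 2^2 = 4.
Top: 4(0.9502812996) − (0.9397792310) = 2.8613459674
Denominator 4 − 1 = 3.
Extrapolated: 2.8613459674 / 3 = 0.9537819891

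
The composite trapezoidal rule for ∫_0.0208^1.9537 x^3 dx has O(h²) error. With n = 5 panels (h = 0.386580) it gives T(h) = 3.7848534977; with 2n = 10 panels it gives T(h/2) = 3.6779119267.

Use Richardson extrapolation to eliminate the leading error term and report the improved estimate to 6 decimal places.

3.642265

r = 2, so 2^r = 4.
4·3.6779119267 = 14.7116477068; subtract 3.7848534977 → 10.9267942091
Divide by 2^2 − 1 = 3.
Extrapolated: 10.9267942091 / 3 = 3.6422647364
Gap between inputs: 1.069e-01; correction applied: −0.0356471903.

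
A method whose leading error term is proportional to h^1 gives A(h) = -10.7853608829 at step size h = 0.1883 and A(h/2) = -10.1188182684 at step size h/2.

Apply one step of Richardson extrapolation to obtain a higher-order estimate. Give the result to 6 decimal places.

-9.452276

Order 1 gives 2^r = 2 and 2^r − 1 = 1.
2·(-10.1188182684) = -20.2376365368; (-20.2376365368) − (-10.7853608829) = -9.4522756539
Denominator 2 − 1 = 1.
(2·(-10.1188182684) − (-10.7853608829))/(2 − 1) = -9.4522756539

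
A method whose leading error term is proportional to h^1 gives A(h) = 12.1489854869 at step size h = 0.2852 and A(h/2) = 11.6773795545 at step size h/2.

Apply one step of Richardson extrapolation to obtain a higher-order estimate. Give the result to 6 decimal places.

Error is O(h^1); halving h shrinks it by 2^1 = 2.
2*11.6773795545 − 12.1489854869 = 11.2057736221
Divide by 2^1 − 1 = 1.
(2*11.6773795545 − 12.1489854869)/(2 − 1) = 11.2057736221

11.205774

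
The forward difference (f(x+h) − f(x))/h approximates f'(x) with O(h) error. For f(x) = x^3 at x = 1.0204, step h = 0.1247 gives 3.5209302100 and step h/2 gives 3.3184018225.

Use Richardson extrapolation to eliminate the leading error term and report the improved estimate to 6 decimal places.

3.115873

Order 1 gives 2^r = 2 and 2^r − 1 = 1.
2^1·A(h/2) = 6.6368036450; minus A(h) gives 3.1158734350.
Divide by 2^1 − 1 = 1.
So the Richardson estimate is 3.1158734350.
Shift from A(h/2): −0.2025283875.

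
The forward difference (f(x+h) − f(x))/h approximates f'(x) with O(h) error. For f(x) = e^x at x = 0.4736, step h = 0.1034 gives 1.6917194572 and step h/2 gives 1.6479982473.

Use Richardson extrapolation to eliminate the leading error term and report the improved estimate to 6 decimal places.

1.604277

r = 1, so 2^r = 2.
Top: 2(1.6479982473) − (1.6917194572) = 1.6042770374
Extrapolated: 1.6042770374 / 1 = 1.6042770374
Shift from A(h/2): −0.0437212099.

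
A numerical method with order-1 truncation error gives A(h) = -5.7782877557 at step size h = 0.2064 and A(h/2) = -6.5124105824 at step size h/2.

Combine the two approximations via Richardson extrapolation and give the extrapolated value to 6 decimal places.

-7.246533

Order 1 gives 2^r = 2 and 2^r − 1 = 1.
Weighted: (-13.0248211648) − (-5.7782877557) = -7.2465334091
(2*(-6.5124105824) − (-5.7782877557))/(2 − 1) = -7.2465334091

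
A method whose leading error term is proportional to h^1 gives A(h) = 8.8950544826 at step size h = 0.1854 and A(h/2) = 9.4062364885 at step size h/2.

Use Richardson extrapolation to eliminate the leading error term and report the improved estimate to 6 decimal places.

With r = 1 the leading error scales as h^1, so the weight is 2^1 = 2.
Weighted: 18.8124729770 − 8.8950544826 = 9.9174184944
Extrapolated: 9.9174184944 / 1 = 9.9174184944
Shift from A(h/2): +0.5111820059.

9.917418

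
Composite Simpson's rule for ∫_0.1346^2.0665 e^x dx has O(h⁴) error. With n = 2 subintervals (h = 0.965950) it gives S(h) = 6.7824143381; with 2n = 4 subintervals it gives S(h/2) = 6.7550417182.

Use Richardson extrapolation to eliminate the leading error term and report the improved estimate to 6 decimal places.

6.753217

Method order is 4; weight 2^4 = 16.
16·6.7550417182 = 108.0806674912; subtract 6.7824143381 → 101.2982531531
101.2982531531 ÷ 15 = 6.7532168769
Gap between inputs: 2.737e-02; correction applied: −0.0018248413.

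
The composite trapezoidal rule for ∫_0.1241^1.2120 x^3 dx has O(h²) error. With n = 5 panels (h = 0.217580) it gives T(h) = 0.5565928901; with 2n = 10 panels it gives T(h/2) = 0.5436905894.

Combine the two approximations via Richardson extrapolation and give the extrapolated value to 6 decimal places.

Method order is 2; weight 2^2 = 4.
4 × 0.5436905894 − 0.5565928901 = 1.6181694675
Divide by 2^2 − 1 = 3.
R = 1.6181694675/3 = 0.5393898225
Shift from A(h/2): −0.0043007669.

0.539390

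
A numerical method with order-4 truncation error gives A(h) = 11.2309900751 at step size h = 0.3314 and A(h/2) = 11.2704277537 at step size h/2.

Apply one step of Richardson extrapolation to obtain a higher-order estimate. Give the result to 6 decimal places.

The method has order 4: 2^4 = 16.
16*11.2704277537 = 180.3268440592; 180.3268440592 − 11.2309900751 = 169.0958539841
169.0958539841 ÷ 15 = 11.2730569323

11.273057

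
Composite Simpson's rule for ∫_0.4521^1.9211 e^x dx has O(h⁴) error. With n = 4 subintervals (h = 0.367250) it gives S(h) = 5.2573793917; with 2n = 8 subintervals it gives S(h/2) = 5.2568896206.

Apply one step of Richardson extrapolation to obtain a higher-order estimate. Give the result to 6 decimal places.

5.256857

Method order is 4; weight 2^4 = 16.
A(h/2) − A(h) = 5.2568896206 − 5.2573793917 = -0.0004897711
Divide by 2^4 − 1 = 15: (-0.0004897711)/15 = -0.0000326514
R = A(h/2) + (A(h/2) − A(h))/15 = 5.2568896206 − 0.0000326514 = 5.2568569692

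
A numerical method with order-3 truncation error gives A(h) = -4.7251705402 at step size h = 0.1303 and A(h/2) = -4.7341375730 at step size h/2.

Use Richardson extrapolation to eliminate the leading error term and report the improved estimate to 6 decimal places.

Method order is 3; weight 2^3 = 8.
8*(-4.7341375730) − (-4.7251705402) = -33.1479300438
Divide by 2^3 − 1 = 7.
Extrapolated: (-33.1479300438) / 7 = -4.7354185777

-4.735419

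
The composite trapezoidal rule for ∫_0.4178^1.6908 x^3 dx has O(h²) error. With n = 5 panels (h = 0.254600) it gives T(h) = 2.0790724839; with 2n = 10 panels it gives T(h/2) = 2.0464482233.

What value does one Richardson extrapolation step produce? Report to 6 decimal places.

Leading term ∝ h^2; use weight 4 = 2^2.
Top: 4(2.0464482233) − (2.0790724839) = 6.1067204093
Divide by 2^2 − 1 = 3.
So the Richardson estimate is 2.0355734698.

2.035573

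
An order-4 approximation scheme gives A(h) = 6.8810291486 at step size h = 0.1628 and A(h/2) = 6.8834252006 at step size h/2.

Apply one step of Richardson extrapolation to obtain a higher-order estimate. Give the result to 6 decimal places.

6.883585

Method order is 4; weight 2^4 = 16.
Weighted: 110.1348032096 − 6.8810291486 = 103.2537740610
R = 103.2537740610/15 = 6.8835849374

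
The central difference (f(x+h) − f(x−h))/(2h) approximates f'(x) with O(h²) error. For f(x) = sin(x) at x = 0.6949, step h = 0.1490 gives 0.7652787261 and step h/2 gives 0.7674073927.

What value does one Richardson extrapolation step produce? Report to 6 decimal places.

0.768117

The method has order 2: 2^2 = 4.
4 × 0.7674073927 − 0.7652787261 = 2.3043508447
R = 2.3043508447/3 = 0.7681169482
Correction |R − A(h/2)| = 7.096e-04; gap |A(h/2) − A(h)| = 2.129e-03.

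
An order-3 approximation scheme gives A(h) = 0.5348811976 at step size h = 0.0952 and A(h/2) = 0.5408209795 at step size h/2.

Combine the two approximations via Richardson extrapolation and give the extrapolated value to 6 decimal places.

0.541670

r = 3, so 2^r = 8.
Numerator 8×A(h/2) − A(h) = 8×0.5408209795 − 0.5348811976 = 3.7916866384
3.7916866384 ÷ 7 = 0.5416695198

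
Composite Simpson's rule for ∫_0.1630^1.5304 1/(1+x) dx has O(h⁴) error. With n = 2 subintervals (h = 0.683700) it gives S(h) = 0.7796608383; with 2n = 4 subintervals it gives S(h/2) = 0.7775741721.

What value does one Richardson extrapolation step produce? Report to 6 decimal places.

Method order is 4; weight 2^4 = 16.
A(h/2) − A(h) = 0.7775741721 − 0.7796608383 = -0.0020866662
Divide by 2^4 − 1 = 15: (-0.0020866662)/15 = -0.0001391111
R = A(h/2) + (A(h/2) − A(h))/15 = 0.7775741721 − 0.0001391111 = 0.7774350610
Correction |R − A(h/2)| = 1.391e-04; gap |A(h/2) − A(h)| = 2.087e-03.

0.777435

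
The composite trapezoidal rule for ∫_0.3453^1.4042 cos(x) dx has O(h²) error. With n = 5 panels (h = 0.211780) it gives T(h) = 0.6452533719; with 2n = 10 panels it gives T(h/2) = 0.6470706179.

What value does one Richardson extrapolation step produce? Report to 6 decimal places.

0.647676

Method order is 2; weight 2^2 = 4.
4 × 0.6470706179 − 0.6452533719 = 1.9430290997
Denominator 4 − 1 = 3.
1.9430290997 ÷ 3 = 0.6476763666
Correction |R − A(h/2)| = 6.057e-04; gap |A(h/2) − A(h)| = 1.817e-03.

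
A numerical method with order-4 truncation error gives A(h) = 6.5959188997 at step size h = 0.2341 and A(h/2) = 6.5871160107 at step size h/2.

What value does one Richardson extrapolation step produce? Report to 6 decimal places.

With r = 4 the leading error scales as h^4, so the weight is 2^4 = 16.
A(h/2) − A(h) = 6.5871160107 − 6.5959188997 = -0.0088028890
Divide by 2^4 − 1 = 15: (-0.0088028890)/15 = -0.0005868593
R = 6.5871160107 − 0.0005868593 = 6.5865291514

6.586529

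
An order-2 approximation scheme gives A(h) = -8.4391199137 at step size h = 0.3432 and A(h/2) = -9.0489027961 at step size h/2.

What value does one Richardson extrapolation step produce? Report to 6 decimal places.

-9.252164

Order 2 gives 2^r = 4 and 2^r − 1 = 3.
A(h/2) − A(h) = -9.0489027961 − (-8.4391199137) = -0.6097828824
Divide by 2^2 − 1 = 3: (-0.6097828824)/3 = -0.2032609608
R = A(h/2) + (A(h/2) − A(h))/3 = -9.0489027961 − 0.2032609608 = -9.2521637569
Correction |R − A(h/2)| = 2.033e-01; gap |A(h/2) − A(h)| = 6.098e-01.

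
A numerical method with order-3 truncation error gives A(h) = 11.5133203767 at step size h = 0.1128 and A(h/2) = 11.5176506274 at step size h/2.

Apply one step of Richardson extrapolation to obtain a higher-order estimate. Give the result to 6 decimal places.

11.518269

r = 3, so 2^r = 8.
8 × 11.5176506274 − 11.5133203767 = 80.6278846425
Extrapolated: 80.6278846425 / 7 = 11.5182692346
Gap between inputs: 4.330e-03; correction applied: +0.0006186072.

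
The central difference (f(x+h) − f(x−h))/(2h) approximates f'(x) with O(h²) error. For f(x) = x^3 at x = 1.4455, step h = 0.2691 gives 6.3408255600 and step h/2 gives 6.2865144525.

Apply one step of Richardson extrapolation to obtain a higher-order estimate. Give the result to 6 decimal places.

6.268411

r = 2: numerator weight 4, denominator 3.
4×6.2865144525 = 25.1460578100; 25.1460578100 − 6.3408255600 = 18.8052322500
Denominator 4 − 1 = 3.
Extrapolated: 18.8052322500 / 3 = 6.2684107500
Gap between inputs: 5.431e-02; correction applied: −0.0181037025.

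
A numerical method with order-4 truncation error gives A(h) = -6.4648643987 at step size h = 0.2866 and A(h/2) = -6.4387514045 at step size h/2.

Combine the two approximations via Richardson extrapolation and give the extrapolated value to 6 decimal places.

r = 4, so 2^r = 16.
Numerator 16·A(h/2) − A(h) = 16·(-6.4387514045) − (-6.4648643987) = -96.5551580733
Extrapolated: (-96.5551580733) / 15 = -6.4370105382

-6.437011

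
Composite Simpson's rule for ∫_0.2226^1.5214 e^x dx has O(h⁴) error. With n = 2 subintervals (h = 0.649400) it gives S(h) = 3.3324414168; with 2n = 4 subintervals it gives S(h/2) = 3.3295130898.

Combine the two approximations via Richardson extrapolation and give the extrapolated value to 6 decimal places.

3.329318

The method has order 4: 2^4 = 16.
2^4*A(h/2) = 53.2722094368; minus A(h) gives 49.9397680200.
Divide by 2^4 − 1 = 15.
R = 49.9397680200/15 = 3.3293178680
Correction |R − A(h/2)| = 1.952e-04; gap |A(h/2) − A(h)| = 2.928e-03.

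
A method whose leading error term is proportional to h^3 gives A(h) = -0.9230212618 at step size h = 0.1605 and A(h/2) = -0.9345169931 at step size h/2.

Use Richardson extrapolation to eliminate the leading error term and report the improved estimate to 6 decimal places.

r = 3: numerator weight 8, denominator 7.
Weighted: (-7.4761359448) − (-0.9230212618) = -6.5531146830
(8·(-0.9345169931) − (-0.9230212618))/(8 − 1) = -0.9361592404

-0.936159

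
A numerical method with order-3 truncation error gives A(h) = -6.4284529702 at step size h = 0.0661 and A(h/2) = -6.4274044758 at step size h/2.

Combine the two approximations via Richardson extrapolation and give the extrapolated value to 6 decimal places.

Leading term ∝ h^3; use weight 8 = 2^3.
Numerator 8×A(h/2) − A(h) = 8×(-6.4274044758) − (-6.4284529702) = -44.9907828362
Denominator 8 − 1 = 7.
So the Richardson estimate is -6.4272546909.
Shift from A(h/2): +0.0001497849.

-6.427255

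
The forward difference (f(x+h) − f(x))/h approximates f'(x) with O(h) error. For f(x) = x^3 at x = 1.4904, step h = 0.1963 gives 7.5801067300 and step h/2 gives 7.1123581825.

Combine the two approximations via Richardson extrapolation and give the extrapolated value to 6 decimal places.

Method order is 1; weight 2^1 = 2.
Difference of the inputs: 7.1123581825 − 7.5801067300 = -0.4677485475
Divide by 2^1 − 1 = 1: (-0.4677485475)/1 = -0.4677485475
R = A(h/2) + (A(h/2) − A(h))/1 = 7.1123581825 − 0.4677485475 = 6.6446096350
Gap between inputs: 4.677e-01; correction applied: −0.4677485475.

6.644610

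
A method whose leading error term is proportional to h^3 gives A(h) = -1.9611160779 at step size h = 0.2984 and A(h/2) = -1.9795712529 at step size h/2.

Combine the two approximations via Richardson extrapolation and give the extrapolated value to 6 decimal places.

r = 3: numerator weight 8, denominator 7.
Weighted: (-15.8365700232) − (-1.9611160779) = -13.8754539453
Denominator 8 − 1 = 7.
Extrapolated: (-13.8754539453) / 7 = -1.9822077065

-1.982208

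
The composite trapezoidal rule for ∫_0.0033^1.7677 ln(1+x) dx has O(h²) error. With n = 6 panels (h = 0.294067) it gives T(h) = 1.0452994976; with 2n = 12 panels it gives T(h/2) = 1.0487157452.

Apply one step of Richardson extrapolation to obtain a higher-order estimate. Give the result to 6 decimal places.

1.049854

Leading term ∝ h^2; use weight 4 = 2^2.
4·1.0487157452 = 4.1948629808; 4.1948629808 − 1.0452994976 = 3.1495634832
Divide by 2^2 − 1 = 3.
3.1495634832 ÷ 3 = 1.0498544944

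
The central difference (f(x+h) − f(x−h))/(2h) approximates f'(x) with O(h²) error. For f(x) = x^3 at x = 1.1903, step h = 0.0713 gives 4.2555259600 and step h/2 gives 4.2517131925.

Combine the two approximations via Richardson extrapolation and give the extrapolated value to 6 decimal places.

4.250442

Leading term ∝ h^2; use weight 4 = 2^2.
A(h/2) − A(h) = 4.2517131925 − 4.2555259600 = -0.0038127675
Divide by 2^2 − 1 = 3: (-0.0038127675)/3 = -0.0012709225
R = A(h/2) + (A(h/2) − A(h))/3 = 4.2517131925 − 0.0012709225 = 4.2504422700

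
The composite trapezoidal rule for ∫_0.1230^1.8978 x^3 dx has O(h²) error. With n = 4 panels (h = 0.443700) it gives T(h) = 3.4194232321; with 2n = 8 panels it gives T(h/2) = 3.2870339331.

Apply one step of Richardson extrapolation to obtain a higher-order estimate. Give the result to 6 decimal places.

The method has order 2: 2^2 = 4.
Top: 4(3.2870339331) − (3.4194232321) = 9.7287125003
9.7287125003 ÷ 3 = 3.2429041668

3.242904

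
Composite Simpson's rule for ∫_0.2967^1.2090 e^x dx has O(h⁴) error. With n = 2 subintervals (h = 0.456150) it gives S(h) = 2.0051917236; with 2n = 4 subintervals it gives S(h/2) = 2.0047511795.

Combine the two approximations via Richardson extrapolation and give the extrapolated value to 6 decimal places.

2.004722

Order 4 gives 2^r = 16 and 2^r − 1 = 15.
Top: 16(2.0047511795) − (2.0051917236) = 30.0708271484
Denominator 16 − 1 = 15.
Result: 2.0047218099
Gap between inputs: 4.405e-04; correction applied: −0.0000293696.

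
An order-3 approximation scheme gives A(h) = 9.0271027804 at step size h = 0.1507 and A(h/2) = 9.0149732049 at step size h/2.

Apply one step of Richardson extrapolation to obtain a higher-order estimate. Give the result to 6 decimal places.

9.013240

Leading term ∝ h^3; use weight 8 = 2^3.
8·9.0149732049 = 72.1197856392; subtract 9.0271027804 → 63.0926828588
Divide by 2^3 − 1 = 7.
Result: 9.0132404084
Correction |R − A(h/2)| = 1.733e-03; gap |A(h/2) − A(h)| = 1.213e-02.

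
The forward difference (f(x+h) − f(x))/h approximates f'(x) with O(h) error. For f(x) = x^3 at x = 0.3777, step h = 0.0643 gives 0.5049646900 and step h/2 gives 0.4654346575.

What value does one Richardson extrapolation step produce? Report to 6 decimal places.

0.425905

Error is O(h^1); halving h shrinks it by 2^1 = 2.
2^1*A(h/2) = 0.9308693150; minus A(h) gives 0.4259046250.
Denominator 2 − 1 = 1.
(2*0.4654346575 − 0.5049646900)/(2 − 1) = 0.4259046250
Shift from A(h/2): −0.0395300325.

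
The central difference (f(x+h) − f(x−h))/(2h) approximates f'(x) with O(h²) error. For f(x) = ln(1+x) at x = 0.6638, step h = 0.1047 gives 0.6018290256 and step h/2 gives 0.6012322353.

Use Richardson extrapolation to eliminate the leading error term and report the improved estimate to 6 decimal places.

Method order is 2; weight 2^2 = 4.
4×0.6012322353 = 2.4049289412; 2.4049289412 − 0.6018290256 = 1.8030999156
(4×0.6012322353 − 0.6018290256)/(4 − 1) = 0.6010333052

0.601033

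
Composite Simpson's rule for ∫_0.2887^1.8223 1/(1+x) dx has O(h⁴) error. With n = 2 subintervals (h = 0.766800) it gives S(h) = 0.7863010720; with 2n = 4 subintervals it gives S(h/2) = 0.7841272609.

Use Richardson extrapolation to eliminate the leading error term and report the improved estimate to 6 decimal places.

Order 4 gives 2^r = 16 and 2^r − 1 = 15.
16*0.7841272609 = 12.5460361744; subtract 0.7863010720 → 11.7597351024
R = 11.7597351024/15 = 0.7839823402

0.783982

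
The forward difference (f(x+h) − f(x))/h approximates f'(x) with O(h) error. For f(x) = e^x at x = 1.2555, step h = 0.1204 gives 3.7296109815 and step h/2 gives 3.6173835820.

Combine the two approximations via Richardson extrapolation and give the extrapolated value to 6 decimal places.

3.505156

The method has order 1: 2^1 = 2.
Weighted: 7.2347671640 − 3.7296109815 = 3.5051561825
Divide by 2^1 − 1 = 1.
3.5051561825 ÷ 1 = 3.5051561825
Shift from A(h/2): −0.1122273995.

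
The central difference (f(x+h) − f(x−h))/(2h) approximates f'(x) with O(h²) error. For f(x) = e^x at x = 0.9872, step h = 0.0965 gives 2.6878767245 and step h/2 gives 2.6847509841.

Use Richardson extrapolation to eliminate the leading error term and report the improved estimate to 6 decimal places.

2.683709

Method order is 2; weight 2^2 = 4.
Weighted: 10.7390039364 − 2.6878767245 = 8.0511272119
Denominator 4 − 1 = 3.
(4*2.6847509841 − 2.6878767245)/(4 − 1) = 2.6837090706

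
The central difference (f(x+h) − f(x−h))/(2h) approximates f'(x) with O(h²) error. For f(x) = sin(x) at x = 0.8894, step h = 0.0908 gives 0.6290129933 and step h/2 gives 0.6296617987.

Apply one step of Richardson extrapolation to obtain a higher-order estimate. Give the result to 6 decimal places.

0.629878

Leading term ∝ h^2; use weight 4 = 2^2.
Top: 4(0.6296617987) − (0.6290129933) = 1.8896342015
Divide by 2^2 − 1 = 3.
1.8896342015 ÷ 3 = 0.6298780672
Correction |R − A(h/2)| = 2.163e-04; gap |A(h/2) − A(h)| = 6.488e-04.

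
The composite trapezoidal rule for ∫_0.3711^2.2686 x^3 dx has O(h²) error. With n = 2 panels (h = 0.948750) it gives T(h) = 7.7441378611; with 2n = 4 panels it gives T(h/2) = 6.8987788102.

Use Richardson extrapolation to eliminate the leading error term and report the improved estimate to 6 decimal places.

6.616992

Leading term ∝ h^2; use weight 4 = 2^2.
Difference of the inputs: 6.8987788102 − 7.7441378611 = -0.8453590509
Divide by 2^2 − 1 = 3: (-0.8453590509)/3 = -0.2817863503
R = A(h/2) + (A(h/2) − A(h))/3 = 6.8987788102 − 0.2817863503 = 6.6169924599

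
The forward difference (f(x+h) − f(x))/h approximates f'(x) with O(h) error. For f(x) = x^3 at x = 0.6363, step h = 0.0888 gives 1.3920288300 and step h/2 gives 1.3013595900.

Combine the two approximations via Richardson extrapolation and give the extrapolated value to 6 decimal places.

1.210690

Order 1 gives 2^r = 2 and 2^r − 1 = 1.
2*1.3013595900 − 1.3920288300 = 1.2106903500
Denominator 2 − 1 = 1.
So the Richardson estimate is 1.2106903500.
Correction |R − A(h/2)| = 9.067e-02; gap |A(h/2) − A(h)| = 9.067e-02.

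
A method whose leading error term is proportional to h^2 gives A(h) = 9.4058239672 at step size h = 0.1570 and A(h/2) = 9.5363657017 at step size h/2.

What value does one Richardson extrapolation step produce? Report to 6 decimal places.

9.579880

Method order is 2; weight 2^2 = 4.
2^2×A(h/2) = 38.1454628068; minus A(h) gives 28.7396388396.
(4×9.5363657017 − 9.4058239672)/(4 − 1) = 9.5798796132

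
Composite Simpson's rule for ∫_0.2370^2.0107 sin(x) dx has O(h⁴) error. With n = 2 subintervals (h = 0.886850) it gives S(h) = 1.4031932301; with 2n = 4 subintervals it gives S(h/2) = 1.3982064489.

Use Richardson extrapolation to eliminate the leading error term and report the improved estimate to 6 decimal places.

1.397874

Error is O(h^4); halving h shrinks it by 2^4 = 16.
16×1.3982064489 = 22.3713031824; 22.3713031824 − 1.4031932301 = 20.9681099523
Denominator 16 − 1 = 15.
So the Richardson estimate is 1.3978739968.
Gap between inputs: 4.987e-03; correction applied: −0.0003324521.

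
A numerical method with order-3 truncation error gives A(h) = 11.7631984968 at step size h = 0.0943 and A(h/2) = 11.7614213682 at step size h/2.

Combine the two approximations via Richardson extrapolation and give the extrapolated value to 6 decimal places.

Leading term ∝ h^3; use weight 8 = 2^3.
A(h/2) − A(h) = 11.7614213682 − 11.7631984968 = -0.0017771286
Correction (A(h/2) − A(h))/(8 − 1) = (-0.0017771286)/7 = -0.0002538755
R = A(h/2) + (A(h/2) − A(h))/7 = 11.7614213682 − 0.0002538755 = 11.7611674927
Shift from A(h/2): −0.0002538755.

11.761167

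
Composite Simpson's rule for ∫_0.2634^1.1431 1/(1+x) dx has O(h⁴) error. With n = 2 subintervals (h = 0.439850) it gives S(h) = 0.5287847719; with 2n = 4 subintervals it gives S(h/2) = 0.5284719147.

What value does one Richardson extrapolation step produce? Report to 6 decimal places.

0.528451

Error is O(h^4); halving h shrinks it by 2^4 = 16.
Weighted: 8.4555506352 − 0.5287847719 = 7.9267658633
Divide by 2^4 − 1 = 15.
Result: 0.5284510576
Gap between inputs: 3.129e-04; correction applied: −0.0000208571.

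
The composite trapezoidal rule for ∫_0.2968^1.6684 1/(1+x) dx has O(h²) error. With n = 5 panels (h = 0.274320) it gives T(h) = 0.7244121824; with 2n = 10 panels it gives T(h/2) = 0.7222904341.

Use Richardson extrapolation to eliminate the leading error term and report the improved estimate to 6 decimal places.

0.721583

Order 2 gives 2^r = 4 and 2^r − 1 = 3.
Top: 4(0.7222904341) − (0.7244121824) = 2.1647495540
Denominator 4 − 1 = 3.
2.1647495540 ÷ 3 = 0.7215831847
Correction |R − A(h/2)| = 7.072e-04; gap |A(h/2) − A(h)| = 2.122e-03.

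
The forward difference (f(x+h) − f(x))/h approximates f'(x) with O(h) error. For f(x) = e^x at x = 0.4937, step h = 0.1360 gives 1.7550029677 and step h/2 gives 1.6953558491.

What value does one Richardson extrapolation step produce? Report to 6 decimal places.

r = 1: numerator weight 2, denominator 1.
A(h/2) − A(h) = 1.6953558491 − 1.7550029677 = -0.0596471186
Correction (A(h/2) − A(h))/(2 − 1) = (-0.0596471186)/1 = -0.0596471186
R = 1.6953558491 − 0.0596471186 = 1.6357087305
Shift from A(h/2): −0.0596471186.

1.635709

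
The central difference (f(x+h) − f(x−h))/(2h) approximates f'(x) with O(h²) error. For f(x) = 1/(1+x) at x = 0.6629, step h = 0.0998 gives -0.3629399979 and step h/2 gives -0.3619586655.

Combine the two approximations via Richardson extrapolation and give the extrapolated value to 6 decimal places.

-0.361632

r = 2, so 2^r = 4.
Weighted: (-1.4478346620) − (-0.3629399979) = -1.0848946641
(-1.0848946641) ÷ 3 = -0.3616315547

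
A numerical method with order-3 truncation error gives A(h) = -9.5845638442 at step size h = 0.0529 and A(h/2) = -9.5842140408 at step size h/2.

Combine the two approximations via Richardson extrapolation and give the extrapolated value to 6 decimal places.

-9.584164

Method order is 3; weight 2^3 = 8.
8 × (-9.5842140408) = -76.6737123264; subtract (-9.5845638442) → -67.0891484822
Extrapolated: (-67.0891484822) / 7 = -9.5841640689
Gap between inputs: 3.498e-04; correction applied: +0.0000499719.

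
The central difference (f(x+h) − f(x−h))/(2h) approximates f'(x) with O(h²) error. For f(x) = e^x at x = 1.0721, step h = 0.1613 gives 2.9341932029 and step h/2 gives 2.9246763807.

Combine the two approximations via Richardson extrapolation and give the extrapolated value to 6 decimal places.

r = 2, so 2^r = 4.
4 × 2.9246763807 = 11.6987055228; subtract 2.9341932029 → 8.7645123199
(4 × 2.9246763807 − 2.9341932029)/(4 − 1) = 2.9215041066
Gap between inputs: 9.517e-03; correction applied: −0.0031722741.

2.921504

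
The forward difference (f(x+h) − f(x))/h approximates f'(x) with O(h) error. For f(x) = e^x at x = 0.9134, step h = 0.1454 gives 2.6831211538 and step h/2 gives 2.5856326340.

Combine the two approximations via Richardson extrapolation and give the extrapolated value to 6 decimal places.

Error is O(h^1); halving h shrinks it by 2^1 = 2.
2×2.5856326340 = 5.1712652680; subtract 2.6831211538 → 2.4881441142
Divide by 2^1 − 1 = 1.
R = 2.4881441142/1 = 2.4881441142

2.488144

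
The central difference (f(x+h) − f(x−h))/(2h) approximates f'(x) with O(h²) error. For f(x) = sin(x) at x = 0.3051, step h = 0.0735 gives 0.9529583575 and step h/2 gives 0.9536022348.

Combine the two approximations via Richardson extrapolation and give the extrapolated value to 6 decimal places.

0.953817

Error is O(h^2); halving h shrinks it by 2^2 = 4.
A(h/2) − A(h) = 0.9536022348 − 0.9529583575 = 0.0006438773
Correction (A(h/2) − A(h))/(4 − 1) = 0.0006438773/3 = 0.0002146258
R = 0.9536022348 + 0.0002146258 = 0.9538168606
Shift from A(h/2): +0.0002146258.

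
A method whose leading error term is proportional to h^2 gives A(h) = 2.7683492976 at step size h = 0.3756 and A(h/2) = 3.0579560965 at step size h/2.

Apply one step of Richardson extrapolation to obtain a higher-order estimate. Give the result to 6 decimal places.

3.154492

r = 2, so 2^r = 4.
Numerator 4*A(h/2) − A(h) = 4*3.0579560965 − 2.7683492976 = 9.4634750884
9.4634750884 ÷ 3 = 3.1544916961
Correction |R − A(h/2)| = 9.654e-02; gap |A(h/2) − A(h)| = 2.896e-01.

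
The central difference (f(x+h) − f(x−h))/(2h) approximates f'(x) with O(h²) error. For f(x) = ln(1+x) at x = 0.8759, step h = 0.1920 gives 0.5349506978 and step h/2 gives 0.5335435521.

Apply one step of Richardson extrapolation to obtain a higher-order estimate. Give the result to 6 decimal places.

0.533075

Method order is 2; weight 2^2 = 4.
4×0.5335435521 − 0.5349506978 = 1.5992235106
1.5992235106 ÷ 3 = 0.5330745035
Shift from A(h/2): −0.0004690486.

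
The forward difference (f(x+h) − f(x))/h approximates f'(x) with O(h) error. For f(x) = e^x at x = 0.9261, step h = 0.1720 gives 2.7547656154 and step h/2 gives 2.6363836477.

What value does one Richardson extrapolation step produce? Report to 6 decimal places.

r = 1, so 2^r = 2.
2 × 2.6363836477 = 5.2727672954; subtract 2.7547656154 → 2.5180016800
(2 × 2.6363836477 − 2.7547656154)/(2 − 1) = 2.5180016800
Correction |R − A(h/2)| = 1.184e-01; gap |A(h/2) − A(h)| = 1.184e-01.

2.518002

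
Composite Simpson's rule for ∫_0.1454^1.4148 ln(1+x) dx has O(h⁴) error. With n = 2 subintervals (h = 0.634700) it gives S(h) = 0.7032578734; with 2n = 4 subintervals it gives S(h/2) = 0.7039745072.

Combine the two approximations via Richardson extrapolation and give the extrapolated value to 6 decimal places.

0.704022

Error is O(h^4); halving h shrinks it by 2^4 = 16.
A(h/2) − A(h) = 0.7039745072 − 0.7032578734 = 0.0007166338
Divide by 2^4 − 1 = 15: 0.0007166338/15 = 0.0000477756
R = A(h/2) + (A(h/2) − A(h))/15 = 0.7039745072 + 0.0000477756 = 0.7040222828
Shift from A(h/2): +0.0000477756.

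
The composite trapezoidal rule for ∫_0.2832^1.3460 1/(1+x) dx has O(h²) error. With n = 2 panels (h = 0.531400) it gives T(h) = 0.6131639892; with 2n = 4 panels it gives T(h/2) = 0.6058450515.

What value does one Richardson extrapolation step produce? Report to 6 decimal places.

Leading term ∝ h^2; use weight 4 = 2^2.
4 × 0.6058450515 = 2.4233802060; subtract 0.6131639892 → 1.8102162168
Divide by 2^2 − 1 = 3.
(4 × 0.6058450515 − 0.6131639892)/(4 − 1) = 0.6034054056

0.603405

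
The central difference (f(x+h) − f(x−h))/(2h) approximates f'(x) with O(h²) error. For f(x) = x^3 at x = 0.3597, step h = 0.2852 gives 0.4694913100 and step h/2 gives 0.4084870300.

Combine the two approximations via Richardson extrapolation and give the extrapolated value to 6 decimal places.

r = 2: numerator weight 4, denominator 3.
2^2*A(h/2) = 1.6339481200; minus A(h) gives 1.1644568100.
Denominator 4 − 1 = 3.
Result: 0.3881522700
Shift from A(h/2): −0.0203347600.

0.388152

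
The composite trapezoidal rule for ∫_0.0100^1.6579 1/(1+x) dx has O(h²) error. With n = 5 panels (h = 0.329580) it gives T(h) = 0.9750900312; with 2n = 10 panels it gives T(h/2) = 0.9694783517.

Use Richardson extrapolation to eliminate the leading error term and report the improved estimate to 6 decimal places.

r = 2: numerator weight 4, denominator 3.
Top: 4(0.9694783517) − (0.9750900312) = 2.9028233756
Extrapolated: 2.9028233756 / 3 = 0.9676077919
Correction |R − A(h/2)| = 1.871e-03; gap |A(h/2) − A(h)| = 5.612e-03.

0.967608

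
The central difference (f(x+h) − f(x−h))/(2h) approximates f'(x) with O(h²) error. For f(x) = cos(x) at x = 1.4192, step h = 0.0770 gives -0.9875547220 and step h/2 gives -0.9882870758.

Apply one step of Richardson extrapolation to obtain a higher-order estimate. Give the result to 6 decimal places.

-0.988531

The method has order 2: 2^2 = 4.
Difference of the inputs: -0.9882870758 − (-0.9875547220) = -0.0007323538
Divide by 2^2 − 1 = 3: (-0.0007323538)/3 = -0.0002441179
R = -0.9882870758 − 0.0002441179 = -0.9885311937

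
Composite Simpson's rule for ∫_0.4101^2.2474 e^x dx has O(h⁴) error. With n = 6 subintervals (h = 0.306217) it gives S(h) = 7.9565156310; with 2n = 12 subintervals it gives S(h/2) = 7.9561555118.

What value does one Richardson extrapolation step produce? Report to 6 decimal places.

7.956132

With r = 4 the leading error scales as h^4, so the weight is 2^4 = 16.
16·7.9561555118 = 127.2984881888; 127.2984881888 − 7.9565156310 = 119.3419725578
119.3419725578 ÷ 15 = 7.9561315039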